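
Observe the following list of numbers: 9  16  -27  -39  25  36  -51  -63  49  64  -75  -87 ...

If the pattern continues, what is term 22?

196

The slot pattern repeats as AABB (period 4), so there are 2 interleaved tracks.
Track A: 9, 16, 25, 36, 49, 64 — consecutive squares n² from n = 3.
Track B: -27, -39, -51, -63, -75, -87 — arithmetic with common difference −12.
The 22nd slot belongs to track A; its 12th term is 196.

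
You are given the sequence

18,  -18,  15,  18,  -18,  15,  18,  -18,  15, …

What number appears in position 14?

-18

Reading positions in blocks of 3 reveals the pattern AAB — 2 tracks woven together.
Stream A: 18, -18, 18, -18, 18, -18 — alternating ±18.
Stream B: 15, 15, 15 — the constant sequence 15.
Position 14 → stream A, term 10 = -18.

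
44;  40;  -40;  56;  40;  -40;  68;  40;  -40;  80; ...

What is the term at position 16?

The slot pattern repeats as ABB (period 3), so there are 2 interleaved tracks.
Stream A is 44, 56, 68, 80, which is adding 12 each time.
Stream B is 40, -40, 40, -40, 40, -40, which is the oscillation 40·(−1)^(n+1).
Term 16 comes from stream A (its 6th entry): 104.

104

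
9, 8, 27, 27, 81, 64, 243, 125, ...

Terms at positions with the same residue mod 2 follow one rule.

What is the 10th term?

Split by position mod 2 into 2 tracks.
Track A: 9, 27, 81, 243. Powers of 3.
Track B: 8, 27, 64, 125. The cubes 2³, 3³, 4³, ….
Term 10 comes from track B (its 5th entry): 216.

216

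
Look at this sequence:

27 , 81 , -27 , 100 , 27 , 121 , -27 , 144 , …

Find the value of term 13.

27

Positions 1, 3, 5, … form one subsequence and positions 2, 4, 6, … form another.
Track A: 27, -27, 27, -27 (alternating ±27).
Track B: 81, 100, 121, 144 (the squares 9², 10², 11², …).
Term 13 comes from track A (its 7th entry): 27.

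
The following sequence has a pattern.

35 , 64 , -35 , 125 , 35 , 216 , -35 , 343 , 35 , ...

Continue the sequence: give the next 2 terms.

512, -35

Odd-indexed and even-indexed terms follow separate rules.
Track A = 35, -35, 35, -35, 35: alternating ±35.
Track B = 64, 125, 216, 343: the cubes 4³, 5³, 6³, ….
Position 10 falls in track B as its term 5, giving 512.
Position 11 falls in track A as its term 6, giving -35.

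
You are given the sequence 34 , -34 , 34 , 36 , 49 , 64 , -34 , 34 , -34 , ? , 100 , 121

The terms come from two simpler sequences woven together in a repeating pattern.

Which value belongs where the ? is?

Positions follow the repeating pattern AAABBB; grouping by letter gives 2 tracks.
Stream A: 34, -34, 34, -34, 34, -34 (alternating ±34).
Stream B: 36, 49, 64, ?, 100, 121 (consecutive squares n² from n = 6).
Stream B's pattern makes the blank 81.

81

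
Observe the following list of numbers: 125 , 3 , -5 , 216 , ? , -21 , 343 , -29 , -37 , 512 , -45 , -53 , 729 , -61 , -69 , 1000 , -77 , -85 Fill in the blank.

Reading positions in blocks of 3 reveals the pattern ABB — 2 tracks woven together.
Stream A = 125, 216, 343, 512, 729, 1000: consecutive cubes n³ from n = 5.
Stream B = 3, -5, ?, -21, -29, -37, -45, -53, -61, -69, -77, -85: arithmetic with common difference −8.
The gap is stream B's term 3; the rule gives -13.

-13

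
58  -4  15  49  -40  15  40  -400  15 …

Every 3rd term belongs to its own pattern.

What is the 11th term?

-4000

Taking every 3rd term gives 3 separate tracks.
Stream A = 58, 49, 40: arithmetic with common difference −9.
Stream B = -4, -40, -400: a geometric progression (common ratio 10).
Stream C = 15, 15, 15: the constant sequence 15.
Position 11 falls in stream B as its term 4, giving -4000.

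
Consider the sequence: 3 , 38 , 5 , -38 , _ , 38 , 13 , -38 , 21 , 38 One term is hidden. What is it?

Odd-indexed and even-indexed terms follow separate rules.
Track A = 3, 5, ?, 13, 21: a Fibonacci-like recurrence a_n = a_{n-1} + a_{n-2}.
Track B = 38, -38, 38, -38, 38: alternating ±38.
Filling track A at index 3 by its rule yields 8.

8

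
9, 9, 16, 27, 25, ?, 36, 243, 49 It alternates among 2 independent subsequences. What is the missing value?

Split by position mod 2 into 2 tracks.
Stream A: 9, 16, 25, 36, 49. The squares 3², 4², 5², ….
Stream B: 9, 27, ?, 243. Powers of 3.
The gap is stream B's term 3; the rule gives 81.

81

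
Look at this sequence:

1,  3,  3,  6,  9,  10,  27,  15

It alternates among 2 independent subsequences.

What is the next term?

81

Positions 1, 3, 5, … form one subsequence and positions 2, 4, 6, … form another.
Track A: 1, 3, 9, 27 — successive powers of 3.
Track B: 3, 6, 10, 15 — triangular numbers n(n+1)/2 for n = 2, 3, ….
Position 9 falls in track A as its term 5, giving 81.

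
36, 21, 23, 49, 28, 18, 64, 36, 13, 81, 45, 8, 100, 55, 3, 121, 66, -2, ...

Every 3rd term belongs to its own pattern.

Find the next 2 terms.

Read the sequence 3 terms at a time; column i is its own pattern.
Track A: 36, 49, 64, 81, 100, 121 — perfect squares starting at 6².
Track B: 21, 28, 36, 45, 55, 66 — triangular numbers n(n+1)/2 for n = 6, 7, ….
Track C: 23, 18, 13, 8, 3, -2 — subtracting 5 each time.
Position 19 falls in track A as its term 7, giving 144.
The 20th slot belongs to track B; its 7th term is 78.

144, 78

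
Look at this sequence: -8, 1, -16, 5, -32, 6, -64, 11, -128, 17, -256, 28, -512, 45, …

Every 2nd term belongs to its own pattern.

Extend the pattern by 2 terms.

Taking every 2nd term gives 2 separate tracks.
Subsequence A: -8, -16, -32, -64, -128, -256, -512 — a geometric progression (common ratio 2).
Subsequence B: 1, 5, 6, 11, 17, 28, 45 — each term equals the sum of the previous two.
Position 15 → subsequence A, term 8 = -1024.
Position 16 → subsequence B, term 8 = 73.

-1024, 73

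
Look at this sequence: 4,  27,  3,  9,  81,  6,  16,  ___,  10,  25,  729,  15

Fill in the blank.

The terms cycle through 3 interleaved subsequences.
Track A = 4, 9, 16, 25: perfect squares starting at 2².
Track B = 27, 81, ?, 729: powers of 3.
Track C = 3, 6, 10, 15: triangular numbers starting at T_2.
So the missing entry in track B is 243.

243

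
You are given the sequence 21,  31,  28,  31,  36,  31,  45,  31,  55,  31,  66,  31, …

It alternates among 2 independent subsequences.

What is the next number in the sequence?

78

Odd-indexed and even-indexed terms follow separate rules.
Stream A: 21, 28, 36, 45, 55, 66 — the triangular numbers T_6, T_7, ….
Stream B: 31, 31, 31, 31, 31, 31 — always 31.
Term 13 comes from stream A (its 7th entry): 78.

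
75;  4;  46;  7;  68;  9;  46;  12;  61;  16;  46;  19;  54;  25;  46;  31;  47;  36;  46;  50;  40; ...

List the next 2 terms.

Split by position mod 4: positions 1, 5, 9, … form one track, and each other residue class forms its own.
Subsequence A is 75, 68, 61, 54, 47, 40, which is arithmetic with common difference −7.
Subsequence B is 4, 9, 16, 25, 36, which is consecutive squares n² from n = 2.
Subsequence C is 46, 46, 46, 46, 46, which is always 46.
Subsequence D is 7, 12, 19, 31, 50, which is Fibonacci-style (each term is the sum of the two before it).
Position 22 falls in subsequence B as its term 6, giving 49.
The 23rd slot belongs to subsequence C; its 6th term is 46.

49, 46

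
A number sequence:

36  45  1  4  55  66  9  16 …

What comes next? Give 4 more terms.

Reading positions in blocks of 4 reveals the pattern AABB — 2 tracks woven together.
Track A is 36, 45, 55, 66, which is triangular numbers n(n+1)/2 for n = 8, 9, ….
Track B is 1, 4, 9, 16, which is the squares 1², 2², 3², ….
Position 9 falls in track A as its term 5, giving 78.
Position 10 → track A, term 6 = 91.
Position 11 → track B, term 5 = 25.
Term 12 comes from track B (its 6th entry): 36.

78, 91, 25, 36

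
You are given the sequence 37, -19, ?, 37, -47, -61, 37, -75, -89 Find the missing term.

Reading positions in blocks of 3 reveals the pattern ABB — 2 tracks woven together.
Stream A: 37, 37, 37 — always 37.
Stream B: -19, ?, -47, -61, -75, -89 — subtracting 14 each time.
Filling stream B at index 2 by its rule yields -33.

-33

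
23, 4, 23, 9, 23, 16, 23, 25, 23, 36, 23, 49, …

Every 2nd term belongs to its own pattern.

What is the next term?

Odd-indexed and even-indexed terms follow separate rules.
Track A: 23, 23, 23, 23, 23, 23 (always 23).
Track B: 4, 9, 16, 25, 36, 49 (the squares 2², 3², 4², …).
The 13th slot belongs to track A; its 7th term is 23.

23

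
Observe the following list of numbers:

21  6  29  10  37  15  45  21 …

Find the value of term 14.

45

Split by position mod 2 into 2 tracks.
Subsequence A: 21, 29, 37, 45. Arithmetic with common difference +8.
Subsequence B: 6, 10, 15, 21. Triangular numbers starting at T_3.
Position 14 → subsequence B, term 7 = 45.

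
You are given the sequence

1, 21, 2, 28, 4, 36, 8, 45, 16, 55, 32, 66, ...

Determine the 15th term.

128

Positions 1, 3, 5, … form one subsequence and positions 2, 4, 6, … form another.
Track A = 1, 2, 4, 8, 16, 32: powers of 2.
Track B = 21, 28, 36, 45, 55, 66: the triangular numbers T_6, T_7, ….
The 15th slot belongs to track A; its 8th term is 128.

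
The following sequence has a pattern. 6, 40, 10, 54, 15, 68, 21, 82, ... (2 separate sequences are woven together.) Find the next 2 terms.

Odd-indexed and even-indexed terms follow separate rules.
Track A is 6, 10, 15, 21, which is the triangular numbers T_3, T_4, ….
Track B is 40, 54, 68, 82, which is linear: a_n = 26 + 14·n.
Term 9 comes from track A (its 5th entry): 28.
Position 10 → track B, term 5 = 96.

28, 96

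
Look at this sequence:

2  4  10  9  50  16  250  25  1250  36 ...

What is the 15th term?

Odd-indexed and even-indexed terms follow separate rules.
Stream A: 2, 10, 50, 250, 1250 — multiplying by 5 each time.
Stream B: 4, 9, 16, 25, 36 — consecutive squares n² from n = 2.
The 15th slot belongs to stream A; its 8th term is 156250.

156250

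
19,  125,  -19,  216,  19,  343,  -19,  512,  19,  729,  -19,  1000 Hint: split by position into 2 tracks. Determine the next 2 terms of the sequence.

19, 1331

Positions 1, 3, 5, … form one subsequence and positions 2, 4, 6, … form another.
Track A: 19, -19, 19, -19, 19, -19 (the oscillation 19·(−1)^(n+1)).
Track B: 125, 216, 343, 512, 729, 1000 (the cubes 5³, 6³, 7³, …).
Position 13 falls in track A as its term 7, giving 19.
Term 14 comes from track B (its 7th entry): 1331.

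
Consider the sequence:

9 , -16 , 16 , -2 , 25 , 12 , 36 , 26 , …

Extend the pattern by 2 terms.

The terms cycle through 2 interleaved subsequences.
Track A: 9, 16, 25, 36 — consecutive squares n² from n = 3.
Track B: -16, -2, 12, 26 — adding 14 each time.
Position 9 falls in track A as its term 5, giving 49.
Position 10 → track B, term 5 = 40.

49, 40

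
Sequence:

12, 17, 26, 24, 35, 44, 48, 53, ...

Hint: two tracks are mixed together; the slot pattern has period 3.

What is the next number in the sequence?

Reading positions in blocks of 3 reveals the pattern ABB — 2 tracks woven together.
Subsequence A = 12, 24, 48: geometric, ×2 each step.
Subsequence B = 17, 26, 35, 44, 53: arithmetic with common difference +9.
Position 9 falls in subsequence B as its term 6, giving 62.

62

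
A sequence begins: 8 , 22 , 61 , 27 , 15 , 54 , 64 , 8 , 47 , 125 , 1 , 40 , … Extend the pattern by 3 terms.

Split by position mod 3: positions 1, 4, 7, … form one track, and each other residue class forms its own.
Track A is 8, 27, 64, 125, which is the cubes 2³, 3³, 4³, ….
Track B is 22, 15, 8, 1, which is linear: a_n = 29 − 7·n.
Track C is 61, 54, 47, 40, which is arithmetic, step −7.
Term 13 comes from track A (its 5th entry): 216.
Position 14 → track B, term 5 = -6.
Position 15 falls in track C as its term 5, giving 33.

216, -6, 33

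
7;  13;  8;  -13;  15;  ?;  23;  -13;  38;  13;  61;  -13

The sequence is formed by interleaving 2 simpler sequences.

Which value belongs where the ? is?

13

Split by position mod 2 into 2 tracks.
Subsequence A: 7, 8, 15, 23, 38, 61 (a Fibonacci-like recurrence a_n = a_{n-1} + a_{n-2}).
Subsequence B: 13, -13, ?, -13, 13, -13 (alternating ±13).
So the missing entry in subsequence B is 13.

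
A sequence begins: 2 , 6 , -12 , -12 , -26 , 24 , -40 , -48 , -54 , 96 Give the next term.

The terms cycle through 2 interleaved subsequences.
Track A: 2, -12, -26, -40, -54 — linear: a_n = 16 − 14·n.
Track B: 6, -12, 24, -48, 96 — multiplying by -2 each time.
Position 11 falls in track A as its term 6, giving -68.

-68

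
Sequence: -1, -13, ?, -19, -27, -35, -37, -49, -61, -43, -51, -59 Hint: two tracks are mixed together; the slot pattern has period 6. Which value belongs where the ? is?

The slot pattern repeats as AAABBB (period 6), so there are 2 interleaved tracks.
Track A: -1, -13, ?, -37, -49, -61 — subtracting 12 each time.
Track B: -19, -27, -35, -43, -51, -59 — subtracting 8 each time.
The gap is track A's term 3; the rule gives -25.

-25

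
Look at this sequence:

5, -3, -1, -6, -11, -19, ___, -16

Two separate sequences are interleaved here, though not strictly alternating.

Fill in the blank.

-11

The slot pattern repeats as AABB (period 4), so there are 2 interleaved tracks.
Stream A: 5, -3, -11, -19 — arithmetic, step −8.
Stream B: -1, -6, ?, -16 — linear: a_n = 4 − 5·n.
Filling stream B at index 3 by its rule yields -11.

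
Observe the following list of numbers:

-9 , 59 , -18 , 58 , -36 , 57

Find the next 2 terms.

-72, 56

Odd-indexed and even-indexed terms follow separate rules.
Subsequence A: -9, -18, -36 — geometric with ratio 2.
Subsequence B: 59, 58, 57 — arithmetic, step −1.
Position 7 → subsequence A, term 4 = -72.
Position 8 falls in subsequence B as its term 4, giving 56.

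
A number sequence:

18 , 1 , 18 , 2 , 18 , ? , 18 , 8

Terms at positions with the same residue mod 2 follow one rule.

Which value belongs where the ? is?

4

Odd-indexed and even-indexed terms follow separate rules.
Track A = 18, 18, 18, 18: always 18.
Track B = 1, 2, ?, 8: powers of 2.
The gap is track B's term 3; the rule gives 4.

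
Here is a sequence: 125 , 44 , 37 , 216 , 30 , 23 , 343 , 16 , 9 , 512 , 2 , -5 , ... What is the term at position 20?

-40

The slot pattern repeats as ABB (period 3), so there are 2 interleaved tracks.
Track A is 125, 216, 343, 512, which is perfect cubes starting at 5³.
Track B is 44, 37, 30, 23, 16, 9, 2, -5, which is subtracting 7 each time.
Term 20 comes from track B (its 13th entry): -40.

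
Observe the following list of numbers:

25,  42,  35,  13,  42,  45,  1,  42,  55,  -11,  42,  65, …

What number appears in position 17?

Split by position mod 3: positions 1, 4, 7, … form one track, and each other residue class forms its own.
Track A = 25, 13, 1, -11: arithmetic, step −12.
Track B = 42, 42, 42, 42: the constant sequence 42.
Track C = 35, 45, 55, 65: arithmetic with common difference +10.
Position 17 falls in track B as its term 6, giving 42.

42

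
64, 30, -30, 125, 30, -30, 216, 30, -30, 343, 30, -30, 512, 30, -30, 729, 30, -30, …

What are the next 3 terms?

The slot pattern repeats as ABB (period 3), so there are 2 interleaved tracks.
Subsequence A is 64, 125, 216, 343, 512, 729, which is perfect cubes starting at 4³.
Subsequence B is 30, -30, 30, -30, 30, -30, 30, -30, 30, -30, 30, -30, which is the oscillation 30·(−1)^(n+1).
Term 19 comes from subsequence A (its 7th entry): 1000.
Position 20 → subsequence B, term 13 = 30.
Position 21 → subsequence B, term 14 = -30.

1000, 30, -30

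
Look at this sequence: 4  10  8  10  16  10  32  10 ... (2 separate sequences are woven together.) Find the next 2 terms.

Taking every 2nd term gives 2 separate tracks.
Track A: 4, 8, 16, 32 — geometric with ratio 2.
Track B: 10, 10, 10, 10 — constant 10.
The 9th slot belongs to track A; its 5th term is 64.
Position 10 falls in track B as its term 5, giving 10.

64, 10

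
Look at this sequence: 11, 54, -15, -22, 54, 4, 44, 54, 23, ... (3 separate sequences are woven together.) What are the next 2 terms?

Split by position mod 3: positions 1, 4, 7, … form one track, and each other residue class forms its own.
Subsequence A: 11, -22, 44. A geometric progression (common ratio -2).
Subsequence B: 54, 54, 54. Constant 54.
Subsequence C: -15, 4, 23. Arithmetic with common difference +19.
Term 10 comes from subsequence A (its 4th entry): -88.
The 11th slot belongs to subsequence B; its 4th term is 54.

-88, 54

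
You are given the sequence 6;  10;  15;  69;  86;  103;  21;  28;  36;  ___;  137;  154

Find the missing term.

The slot pattern repeats as AAABBB (period 6), so there are 2 interleaved tracks.
Subsequence A is 6, 10, 15, 21, 28, 36, which is the triangular numbers T_3, T_4, ….
Subsequence B is 69, 86, 103, ?, 137, 154, which is linear: a_n = 52 + 17·n.
So the missing entry in subsequence B is 120.

120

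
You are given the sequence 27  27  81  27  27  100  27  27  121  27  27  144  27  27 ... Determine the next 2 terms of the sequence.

169, 27

Reading positions in blocks of 3 reveals the pattern AAB — 2 tracks woven together.
Track A: 27, 27, 27, 27, 27, 27, 27, 27, 27, 27 (always 27).
Track B: 81, 100, 121, 144 (consecutive squares n² from n = 9).
The 15th slot belongs to track B; its 5th term is 169.
Position 16 falls in track A as its term 11, giving 27.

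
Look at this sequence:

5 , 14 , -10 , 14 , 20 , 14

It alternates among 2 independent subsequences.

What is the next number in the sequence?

The terms cycle through 2 interleaved subsequences.
Stream A: 5, -10, 20 (geometric, ×-2 each step).
Stream B: 14, 14, 14 (constant 14).
Position 7 → stream A, term 4 = -40.

-40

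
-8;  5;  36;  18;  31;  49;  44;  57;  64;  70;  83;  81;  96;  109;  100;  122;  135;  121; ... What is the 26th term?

213

Positions follow the repeating pattern AAB; grouping by letter gives 2 tracks.
Subsequence A = -8, 5, 18, 31, 44, 57, 70, 83, 96, 109, 122, 135: arithmetic with common difference +13.
Subsequence B = 36, 49, 64, 81, 100, 121: the squares 6², 7², 8², ….
Position 26 → subsequence A, term 18 = 213.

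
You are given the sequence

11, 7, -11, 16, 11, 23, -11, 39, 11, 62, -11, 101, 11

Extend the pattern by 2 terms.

163, -11

Split by position mod 2 into 2 tracks.
Track A: 11, -11, 11, -11, 11, -11, 11. Oscillating between 11 and -11.
Track B: 7, 16, 23, 39, 62, 101. A Fibonacci-like recurrence a_n = a_{n-1} + a_{n-2}.
Term 14 comes from track B (its 7th entry): 163.
Term 15 comes from track A (its 8th entry): -11.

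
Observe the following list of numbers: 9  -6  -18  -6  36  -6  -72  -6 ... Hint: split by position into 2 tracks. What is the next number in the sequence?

144

Positions 1, 3, 5, … form one subsequence and positions 2, 4, 6, … form another.
Track A is 9, -18, 36, -72, which is geometric, ×-2 each step.
Track B is -6, -6, -6, -6, which is always -6.
Position 9 falls in track A as its term 5, giving 144.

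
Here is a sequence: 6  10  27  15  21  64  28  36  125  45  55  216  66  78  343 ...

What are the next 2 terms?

91, 105

Reading positions in blocks of 3 reveals the pattern AAB — 2 tracks woven together.
Track A: 6, 10, 15, 21, 28, 36, 45, 55, 66, 78 (triangular numbers starting at T_3).
Track B: 27, 64, 125, 216, 343 (the cubes 3³, 4³, 5³, …).
Position 16 → track A, term 11 = 91.
Term 17 comes from track A (its 12th entry): 105.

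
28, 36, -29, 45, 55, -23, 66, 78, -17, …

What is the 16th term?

153

Positions follow the repeating pattern AAB; grouping by letter gives 2 tracks.
Subsequence A: 28, 36, 45, 55, 66, 78 (the triangular numbers T_7, T_8, …).
Subsequence B: -29, -23, -17 (arithmetic with common difference +6).
The 16th slot belongs to subsequence A; its 11th term is 153.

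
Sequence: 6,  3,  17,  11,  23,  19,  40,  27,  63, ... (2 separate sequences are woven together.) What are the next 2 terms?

Split by position mod 2 into 2 tracks.
Track A is 6, 17, 23, 40, 63, which is each term equals the sum of the previous two.
Track B is 3, 11, 19, 27, which is adding 8 each time.
Position 10 falls in track B as its term 5, giving 35.
Position 11 falls in track A as its term 6, giving 103.

35, 103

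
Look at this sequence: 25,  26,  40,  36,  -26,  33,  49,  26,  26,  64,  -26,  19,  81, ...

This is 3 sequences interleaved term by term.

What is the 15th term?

The terms cycle through 3 interleaved subsequences.
Track A: 25, 36, 49, 64, 81 — consecutive squares n² from n = 5.
Track B: 26, -26, 26, -26 — oscillating between 26 and -26.
Track C: 40, 33, 26, 19 — subtracting 7 each time.
Position 15 → track C, term 5 = 12.

12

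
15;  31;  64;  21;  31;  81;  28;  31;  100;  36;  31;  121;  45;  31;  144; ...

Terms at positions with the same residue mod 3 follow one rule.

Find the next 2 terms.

The terms cycle through 3 interleaved subsequences.
Stream A: 15, 21, 28, 36, 45 (triangular numbers n(n+1)/2 for n = 5, 6, …).
Stream B: 31, 31, 31, 31, 31 (constant 31).
Stream C: 64, 81, 100, 121, 144 (the squares 8², 9², 10², …).
Position 16 falls in stream A as its term 6, giving 55.
Position 17 → stream B, term 6 = 31.

55, 31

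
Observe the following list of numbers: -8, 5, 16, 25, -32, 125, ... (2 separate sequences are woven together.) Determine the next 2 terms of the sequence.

Split by position mod 2 into 2 tracks.
Stream A: -8, 16, -32 — multiplying by -2 each time.
Stream B: 5, 25, 125 — successive powers of 5.
Term 7 comes from stream A (its 4th entry): 64.
Position 8 → stream B, term 4 = 625.

64, 625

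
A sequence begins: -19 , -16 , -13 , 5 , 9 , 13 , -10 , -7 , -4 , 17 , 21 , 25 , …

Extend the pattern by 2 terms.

-1, 2

Reading positions in blocks of 6 reveals the pattern AAABBB — 2 tracks woven together.
Subsequence A is -19, -16, -13, -10, -7, -4, which is arithmetic, step +3.
Subsequence B is 5, 9, 13, 17, 21, 25, which is linear: a_n = 1 + 4·n.
Position 13 falls in subsequence A as its term 7, giving -1.
The 14th slot belongs to subsequence A; its 8th term is 2.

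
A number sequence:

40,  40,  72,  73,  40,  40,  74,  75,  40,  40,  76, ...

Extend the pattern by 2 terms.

77, 40

Positions follow the repeating pattern AABB; grouping by letter gives 2 tracks.
Stream A: 40, 40, 40, 40, 40, 40 — always 40.
Stream B: 72, 73, 74, 75, 76 — arithmetic, step +1.
Term 12 comes from stream B (its 6th entry): 77.
Position 13 falls in stream A as its term 7, giving 40.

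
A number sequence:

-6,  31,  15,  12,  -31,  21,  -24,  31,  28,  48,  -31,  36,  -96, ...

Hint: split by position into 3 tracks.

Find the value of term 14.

31

Read the sequence 3 terms at a time; column i is its own pattern.
Track A = -6, 12, -24, 48, -96: geometric with ratio -2.
Track B = 31, -31, 31, -31: alternating ±31.
Track C = 15, 21, 28, 36: triangular numbers n(n+1)/2 for n = 5, 6, ….
Term 14 comes from track B (its 5th entry): 31.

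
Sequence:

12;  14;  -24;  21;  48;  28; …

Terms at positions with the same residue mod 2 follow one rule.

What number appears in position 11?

-384

Positions 1, 3, 5, … form one subsequence and positions 2, 4, 6, … form another.
Track A: 12, -24, 48 — geometric with ratio -2.
Track B: 14, 21, 28 — adding 7 each time.
Position 11 falls in track A as its term 6, giving -384.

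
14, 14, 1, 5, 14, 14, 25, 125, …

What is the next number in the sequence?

14

Reading positions in blocks of 4 reveals the pattern AABB — 2 tracks woven together.
Track A: 14, 14, 14, 14 — the constant sequence 14.
Track B: 1, 5, 25, 125 — multiplying by 5 each time.
Position 9 → track A, term 5 = 14.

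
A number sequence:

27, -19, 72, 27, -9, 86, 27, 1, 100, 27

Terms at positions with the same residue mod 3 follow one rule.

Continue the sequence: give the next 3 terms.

Read the sequence 3 terms at a time; column i is its own pattern.
Stream A: 27, 27, 27, 27 — the constant sequence 27.
Stream B: -19, -9, 1 — arithmetic with common difference +10.
Stream C: 72, 86, 100 — adding 14 each time.
Position 11 → stream B, term 4 = 11.
Term 12 comes from stream C (its 4th entry): 114.
The 13th slot belongs to stream A; its 5th term is 27.

11, 114, 27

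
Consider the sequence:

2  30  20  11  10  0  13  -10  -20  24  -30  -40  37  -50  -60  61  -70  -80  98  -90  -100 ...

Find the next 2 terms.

159, -110

Positions follow the repeating pattern ABB; grouping by letter gives 2 tracks.
Track A: 2, 11, 13, 24, 37, 61, 98. Fibonacci-style (each term is the sum of the two before it).
Track B: 30, 20, 10, 0, -10, -20, -30, -40, -50, -60, -70, -80, -90, -100. Arithmetic, step −10.
Position 22 → track A, term 8 = 159.
Position 23 → track B, term 15 = -110.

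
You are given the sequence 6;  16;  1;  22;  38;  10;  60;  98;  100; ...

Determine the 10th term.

Reading positions in blocks of 3 reveals the pattern AAB — 2 tracks woven together.
Track A: 6, 16, 22, 38, 60, 98. A Fibonacci-like recurrence a_n = a_{n-1} + a_{n-2}.
Track B: 1, 10, 100. Powers 10^0, 10^1, 10^2, ….
The 10th slot belongs to track A; its 7th term is 158.

158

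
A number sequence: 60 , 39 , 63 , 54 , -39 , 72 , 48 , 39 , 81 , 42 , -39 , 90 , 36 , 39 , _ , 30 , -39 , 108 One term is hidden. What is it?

Taking every 3rd term gives 3 separate tracks.
Stream A = 60, 54, 48, 42, 36, 30: subtracting 6 each time.
Stream B = 39, -39, 39, -39, 39, -39: oscillating between 39 and -39.
Stream C = 63, 72, 81, 90, ?, 108: arithmetic, step +9.
Filling stream C at index 5 by its rule yields 99.

99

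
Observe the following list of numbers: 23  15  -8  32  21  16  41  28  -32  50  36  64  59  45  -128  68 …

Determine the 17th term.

Read the sequence 3 terms at a time; column i is its own pattern.
Track A: 23, 32, 41, 50, 59, 68 — arithmetic, step +9.
Track B: 15, 21, 28, 36, 45 — triangular numbers n(n+1)/2 for n = 5, 6, ….
Track C: -8, 16, -32, 64, -128 — a geometric progression (common ratio -2).
Position 17 → track B, term 6 = 55.

55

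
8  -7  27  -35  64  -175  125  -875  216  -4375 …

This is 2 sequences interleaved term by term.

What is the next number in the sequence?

343

Positions 1, 3, 5, … form one subsequence and positions 2, 4, 6, … form another.
Track A: 8, 27, 64, 125, 216 — perfect cubes starting at 2³.
Track B: -7, -35, -175, -875, -4375 — geometric, ×5 each step.
Position 11 falls in track A as its term 6, giving 343.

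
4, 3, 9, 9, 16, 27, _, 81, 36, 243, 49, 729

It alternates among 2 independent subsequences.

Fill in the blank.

25

The terms cycle through 2 interleaved subsequences.
Stream A: 4, 9, 16, ?, 36, 49 (the squares 2², 3², 4², …).
Stream B: 3, 9, 27, 81, 243, 729 (geometric with ratio 3).
Stream A's pattern makes the blank 25.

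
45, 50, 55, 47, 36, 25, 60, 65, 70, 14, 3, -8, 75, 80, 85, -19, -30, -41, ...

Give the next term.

90

Positions follow the repeating pattern AAABBB; grouping by letter gives 2 tracks.
Track A = 45, 50, 55, 60, 65, 70, 75, 80, 85: linear: a_n = 40 + 5·n.
Track B = 47, 36, 25, 14, 3, -8, -19, -30, -41: linear: a_n = 58 − 11·n.
Position 19 falls in track A as its term 10, giving 90.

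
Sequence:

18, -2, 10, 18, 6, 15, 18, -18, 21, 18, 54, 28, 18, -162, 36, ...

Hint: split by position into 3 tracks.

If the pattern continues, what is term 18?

Taking every 3rd term gives 3 separate tracks.
Stream A: 18, 18, 18, 18, 18 — always 18.
Stream B: -2, 6, -18, 54, -162 — a geometric progression (common ratio -3).
Stream C: 10, 15, 21, 28, 36 — triangular numbers n(n+1)/2 for n = 4, 5, ….
Position 18 → stream C, term 6 = 45.

45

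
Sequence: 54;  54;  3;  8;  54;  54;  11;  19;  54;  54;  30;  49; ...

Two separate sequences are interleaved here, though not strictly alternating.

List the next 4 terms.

Reading positions in blocks of 4 reveals the pattern AABB — 2 tracks woven together.
Track A: 54, 54, 54, 54, 54, 54 — always 54.
Track B: 3, 8, 11, 19, 30, 49 — Fibonacci-style (each term is the sum of the two before it).
Position 13 falls in track A as its term 7, giving 54.
The 14th slot belongs to track A; its 8th term is 54.
The 15th slot belongs to track B; its 7th term is 79.
Position 16 falls in track B as its term 8, giving 128.

54, 54, 79, 128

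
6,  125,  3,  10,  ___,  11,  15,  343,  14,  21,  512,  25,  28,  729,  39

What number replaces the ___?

Split by position mod 3: positions 1, 4, 7, … form one track, and each other residue class forms its own.
Track A: 6, 10, 15, 21, 28 — the triangular numbers T_3, T_4, ….
Track B: 125, ?, 343, 512, 729 — consecutive cubes n³ from n = 5.
Track C: 3, 11, 14, 25, 39 — a Fibonacci-like recurrence a_n = a_{n-1} + a_{n-2}.
Filling track B at index 2 by its rule yields 216.

216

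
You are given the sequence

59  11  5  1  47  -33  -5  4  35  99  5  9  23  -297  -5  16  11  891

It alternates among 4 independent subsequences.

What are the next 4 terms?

Split by position mod 4 into 4 tracks.
Stream A is 59, 47, 35, 23, 11, which is arithmetic with common difference −12.
Stream B is 11, -33, 99, -297, 891, which is geometric, ×-3 each step.
Stream C is 5, -5, 5, -5, which is alternating ±5.
Stream D is 1, 4, 9, 16, which is consecutive squares n² from n = 1.
The 19th slot belongs to stream C; its 5th term is 5.
Position 20 falls in stream D as its term 5, giving 25.
Term 21 comes from stream A (its 6th entry): -1.
Position 22 → stream B, term 6 = -2673.

5, 25, -1, -2673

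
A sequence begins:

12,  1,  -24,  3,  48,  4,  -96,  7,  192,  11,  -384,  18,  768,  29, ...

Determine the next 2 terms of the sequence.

Split by position mod 2 into 2 tracks.
Track A is 12, -24, 48, -96, 192, -384, 768, which is geometric, ×-2 each step.
Track B is 1, 3, 4, 7, 11, 18, 29, which is Fibonacci-style (each term is the sum of the two before it).
Position 15 → track A, term 8 = -1536.
The 16th slot belongs to track B; its 8th term is 47.

-1536, 47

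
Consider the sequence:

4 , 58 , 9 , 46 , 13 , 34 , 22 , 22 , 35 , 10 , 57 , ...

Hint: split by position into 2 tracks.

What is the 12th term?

Odd-indexed and even-indexed terms follow separate rules.
Track A is 4, 9, 13, 22, 35, 57, which is Fibonacci-style (each term is the sum of the two before it).
Track B is 58, 46, 34, 22, 10, which is arithmetic, step −12.
Term 12 comes from track B (its 6th entry): -2.

-2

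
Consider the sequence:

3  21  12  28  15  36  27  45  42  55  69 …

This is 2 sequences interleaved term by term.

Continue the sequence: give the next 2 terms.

Split by position mod 2 into 2 tracks.
Stream A is 3, 12, 15, 27, 42, 69, which is each term equals the sum of the previous two.
Stream B is 21, 28, 36, 45, 55, which is the triangular numbers T_6, T_7, ….
The 12th slot belongs to stream B; its 6th term is 66.
Position 13 falls in stream A as its term 7, giving 111.

66, 111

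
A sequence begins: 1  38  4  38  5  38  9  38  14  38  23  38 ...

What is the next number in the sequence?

Odd-indexed and even-indexed terms follow separate rules.
Stream A = 1, 4, 5, 9, 14, 23: a Fibonacci-like recurrence a_n = a_{n-1} + a_{n-2}.
Stream B = 38, 38, 38, 38, 38, 38: constant 38.
Term 13 comes from stream A (its 7th entry): 37.

37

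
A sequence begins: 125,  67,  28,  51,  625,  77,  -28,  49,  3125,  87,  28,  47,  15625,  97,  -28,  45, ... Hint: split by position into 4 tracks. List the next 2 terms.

Read the sequence 4 terms at a time; column i is its own pattern.
Stream A: 125, 625, 3125, 15625 (powers 5^3, 5^4, 5^5, …).
Stream B: 67, 77, 87, 97 (linear: a_n = 57 + 10·n).
Stream C: 28, -28, 28, -28 (alternating ±28).
Stream D: 51, 49, 47, 45 (arithmetic, step −2).
Term 17 comes from stream A (its 5th entry): 78125.
The 18th slot belongs to stream B; its 5th term is 107.

78125, 107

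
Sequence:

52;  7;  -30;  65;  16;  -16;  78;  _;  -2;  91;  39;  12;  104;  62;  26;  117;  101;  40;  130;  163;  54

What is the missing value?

23

Split by position mod 3: positions 1, 4, 7, … form one track, and each other residue class forms its own.
Track A is 52, 65, 78, 91, 104, 117, 130, which is linear: a_n = 39 + 13·n.
Track B is 7, 16, ?, 39, 62, 101, 163, which is each term equals the sum of the previous two.
Track C is -30, -16, -2, 12, 26, 40, 54, which is adding 14 each time.
So the missing entry in track B is 23.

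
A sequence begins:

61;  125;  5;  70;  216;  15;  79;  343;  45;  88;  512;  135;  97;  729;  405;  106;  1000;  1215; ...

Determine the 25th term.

133

Split by position mod 3: positions 1, 4, 7, … form one track, and each other residue class forms its own.
Track A: 61, 70, 79, 88, 97, 106 (arithmetic, step +9).
Track B: 125, 216, 343, 512, 729, 1000 (consecutive cubes n³ from n = 5).
Track C: 5, 15, 45, 135, 405, 1215 (geometric, ×3 each step).
Term 25 comes from track A (its 9th entry): 133.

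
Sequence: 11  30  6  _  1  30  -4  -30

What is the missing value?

Taking every 2nd term gives 2 separate tracks.
Track A = 11, 6, 1, -4: arithmetic, step −5.
Track B = 30, ?, 30, -30: oscillating between 30 and -30.
The gap is track B's term 2; the rule gives -30.

-30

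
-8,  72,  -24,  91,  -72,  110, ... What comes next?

Split by position mod 2 into 2 tracks.
Stream A = -8, -24, -72: geometric with ratio 3.
Stream B = 72, 91, 110: adding 19 each time.
The 7th slot belongs to stream A; its 4th term is -216.

-216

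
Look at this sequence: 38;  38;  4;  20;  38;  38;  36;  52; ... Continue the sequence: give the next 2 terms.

The slot pattern repeats as AABB (period 4), so there are 2 interleaved tracks.
Track A: 38, 38, 38, 38 — constant 38.
Track B: 4, 20, 36, 52 — adding 16 each time.
Position 9 → track A, term 5 = 38.
Term 10 comes from track A (its 6th entry): 38.

38, 38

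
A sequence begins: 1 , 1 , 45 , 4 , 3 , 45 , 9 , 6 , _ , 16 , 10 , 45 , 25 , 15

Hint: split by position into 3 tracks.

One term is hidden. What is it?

Read the sequence 3 terms at a time; column i is its own pattern.
Track A = 1, 4, 9, 16, 25: consecutive squares n² from n = 1.
Track B = 1, 3, 6, 10, 15: triangular numbers starting at T_1.
Track C = 45, 45, ?, 45: always 45.
The gap is track C's term 3; the rule gives 45.

45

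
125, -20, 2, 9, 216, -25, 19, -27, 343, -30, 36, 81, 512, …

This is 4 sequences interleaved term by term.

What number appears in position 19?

The terms cycle through 4 interleaved subsequences.
Stream A: 125, 216, 343, 512. Perfect cubes starting at 5³.
Stream B: -20, -25, -30. Arithmetic with common difference −5.
Stream C: 2, 19, 36. Linear: a_n = -15 + 17·n.
Stream D: 9, -27, 81. A geometric progression (common ratio -3).
Term 19 comes from stream C (its 5th entry): 70.

70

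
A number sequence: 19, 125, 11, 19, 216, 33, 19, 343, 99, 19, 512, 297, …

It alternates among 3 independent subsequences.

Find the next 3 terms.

Split by position mod 3 into 3 tracks.
Stream A is 19, 19, 19, 19, which is constant 19.
Stream B is 125, 216, 343, 512, which is perfect cubes starting at 5³.
Stream C is 11, 33, 99, 297, which is a geometric progression (common ratio 3).
Position 13 → stream A, term 5 = 19.
Position 14 falls in stream B as its term 5, giving 729.
Term 15 comes from stream C (its 5th entry): 891.

19, 729, 891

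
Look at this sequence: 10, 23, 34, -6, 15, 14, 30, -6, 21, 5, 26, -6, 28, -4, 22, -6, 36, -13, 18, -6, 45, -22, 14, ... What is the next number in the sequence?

-6

The terms cycle through 4 interleaved subsequences.
Track A: 10, 15, 21, 28, 36, 45 (triangular numbers n(n+1)/2 for n = 4, 5, …).
Track B: 23, 14, 5, -4, -13, -22 (subtracting 9 each time).
Track C: 34, 30, 26, 22, 18, 14 (arithmetic with common difference −4).
Track D: -6, -6, -6, -6, -6 (constant -6).
Position 24 falls in track D as its term 6, giving -6.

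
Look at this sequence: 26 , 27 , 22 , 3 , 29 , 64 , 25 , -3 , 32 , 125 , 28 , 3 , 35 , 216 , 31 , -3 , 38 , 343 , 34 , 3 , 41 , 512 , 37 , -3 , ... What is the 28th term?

Split by position mod 4 into 4 tracks.
Stream A: 26, 29, 32, 35, 38, 41 — linear: a_n = 23 + 3·n.
Stream B: 27, 64, 125, 216, 343, 512 — the cubes 3³, 4³, 5³, ….
Stream C: 22, 25, 28, 31, 34, 37 — arithmetic with common difference +3.
Stream D: 3, -3, 3, -3, 3, -3 — the oscillation 3·(−1)^(n+1).
Term 28 comes from stream D (its 7th entry): 3.

3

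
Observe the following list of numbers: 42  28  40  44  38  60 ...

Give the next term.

Odd-indexed and even-indexed terms follow separate rules.
Track A is 42, 40, 38, which is arithmetic with common difference −2.
Track B is 28, 44, 60, which is arithmetic, step +16.
The 7th slot belongs to track A; its 4th term is 36.

36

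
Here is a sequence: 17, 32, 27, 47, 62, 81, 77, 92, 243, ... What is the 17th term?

182

Reading positions in blocks of 3 reveals the pattern AAB — 2 tracks woven together.
Subsequence A: 17, 32, 47, 62, 77, 92 (arithmetic, step +15).
Subsequence B: 27, 81, 243 (powers 3^3, 3^4, 3^5, …).
Term 17 comes from subsequence A (its 12th entry): 182.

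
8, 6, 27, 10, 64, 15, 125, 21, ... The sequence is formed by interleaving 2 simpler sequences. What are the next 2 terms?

216, 28

Taking every 2nd term gives 2 separate tracks.
Stream A is 8, 27, 64, 125, which is consecutive cubes n³ from n = 2.
Stream B is 6, 10, 15, 21, which is the triangular numbers T_3, T_4, ….
Position 9 → stream A, term 5 = 216.
Position 10 falls in stream B as its term 5, giving 28.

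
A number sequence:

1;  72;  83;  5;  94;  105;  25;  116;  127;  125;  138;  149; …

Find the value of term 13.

625

The slot pattern repeats as ABB (period 3), so there are 2 interleaved tracks.
Track A: 1, 5, 25, 125. Successive powers of 5.
Track B: 72, 83, 94, 105, 116, 127, 138, 149. Linear: a_n = 61 + 11·n.
The 13th slot belongs to track A; its 5th term is 625.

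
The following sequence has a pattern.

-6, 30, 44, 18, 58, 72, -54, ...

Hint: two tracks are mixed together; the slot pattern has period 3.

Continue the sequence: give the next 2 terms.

86, 100

Positions follow the repeating pattern ABB; grouping by letter gives 2 tracks.
Track A is -6, 18, -54, which is geometric, ×-3 each step.
Track B is 30, 44, 58, 72, which is adding 14 each time.
Term 8 comes from track B (its 5th entry): 86.
The 9th slot belongs to track B; its 6th term is 100.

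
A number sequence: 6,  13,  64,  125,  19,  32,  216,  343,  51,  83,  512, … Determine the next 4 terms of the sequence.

729, 134, 217, 1000

Positions follow the repeating pattern AABB; grouping by letter gives 2 tracks.
Track A: 6, 13, 19, 32, 51, 83 — Fibonacci-style (each term is the sum of the two before it).
Track B: 64, 125, 216, 343, 512 — consecutive cubes n³ from n = 4.
Position 12 falls in track B as its term 6, giving 729.
The 13th slot belongs to track A; its 7th term is 134.
Term 14 comes from track A (its 8th entry): 217.
Position 15 falls in track B as its term 7, giving 1000.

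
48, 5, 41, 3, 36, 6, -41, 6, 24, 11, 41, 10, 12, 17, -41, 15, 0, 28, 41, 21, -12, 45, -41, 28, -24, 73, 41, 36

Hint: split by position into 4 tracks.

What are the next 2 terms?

Split by position mod 4: positions 1, 5, 9, … form one track, and each other residue class forms its own.
Stream A: 48, 36, 24, 12, 0, -12, -24. Arithmetic with common difference −12.
Stream B: 5, 6, 11, 17, 28, 45, 73. A Fibonacci-like recurrence a_n = a_{n-1} + a_{n-2}.
Stream C: 41, -41, 41, -41, 41, -41, 41. Alternating ±41.
Stream D: 3, 6, 10, 15, 21, 28, 36. Triangular numbers n(n+1)/2 for n = 2, 3, ….
Term 29 comes from stream A (its 8th entry): -36.
Term 30 comes from stream B (its 8th entry): 118.

-36, 118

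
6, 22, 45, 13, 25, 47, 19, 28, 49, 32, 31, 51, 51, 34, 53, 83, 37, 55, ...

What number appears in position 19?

Split by position mod 3: positions 1, 4, 7, … form one track, and each other residue class forms its own.
Subsequence A: 6, 13, 19, 32, 51, 83. Fibonacci-style (each term is the sum of the two before it).
Subsequence B: 22, 25, 28, 31, 34, 37. Arithmetic with common difference +3.
Subsequence C: 45, 47, 49, 51, 53, 55. Arithmetic, step +2.
Position 19 falls in subsequence A as its term 7, giving 134.

134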